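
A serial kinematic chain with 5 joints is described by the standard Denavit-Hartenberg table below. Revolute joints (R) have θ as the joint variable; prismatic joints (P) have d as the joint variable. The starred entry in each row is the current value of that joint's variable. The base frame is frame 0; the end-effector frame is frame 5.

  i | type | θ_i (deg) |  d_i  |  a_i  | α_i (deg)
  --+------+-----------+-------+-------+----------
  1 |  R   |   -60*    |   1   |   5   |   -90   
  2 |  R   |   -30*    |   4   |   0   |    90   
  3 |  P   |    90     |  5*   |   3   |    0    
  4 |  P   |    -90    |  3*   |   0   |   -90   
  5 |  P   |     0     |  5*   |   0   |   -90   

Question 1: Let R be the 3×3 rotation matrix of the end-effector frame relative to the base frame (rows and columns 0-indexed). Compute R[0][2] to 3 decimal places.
End-effector z-axis (col 2 of R) = (0.2500,-0.4330,-0.8660)
R[0][2] = 0.2500

0.250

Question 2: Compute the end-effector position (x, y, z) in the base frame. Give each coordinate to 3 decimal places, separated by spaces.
after link 1: o_1 = (2.5000, -4.3301, 1.0000)
after link 2: o_2 = (5.9641, -2.3301, 1.0000)
after link 3: o_3 = (7.3122, 1.3349, 5.3301)
after link 4: o_4 = (6.5622, 2.6340, 7.9282)
after link 5: o_5 = (10.8923, 5.1340, 7.9282)

10.892 5.134 7.928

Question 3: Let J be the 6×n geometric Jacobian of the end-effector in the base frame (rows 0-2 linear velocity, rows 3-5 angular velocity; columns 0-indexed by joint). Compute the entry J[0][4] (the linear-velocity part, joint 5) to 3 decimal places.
prismatic axis z_4 = (0.8660,0.5000,0.0000)
J_v[:, 4] = z_4; J_ω[:, 4] = (0,0,0)
entry J[0][4] = 0.8660

0.866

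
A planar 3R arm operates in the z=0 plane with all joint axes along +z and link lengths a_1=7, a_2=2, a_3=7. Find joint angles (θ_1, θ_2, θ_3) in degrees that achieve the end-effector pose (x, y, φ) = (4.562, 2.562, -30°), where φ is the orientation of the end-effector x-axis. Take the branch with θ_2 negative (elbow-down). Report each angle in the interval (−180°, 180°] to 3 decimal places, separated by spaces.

wrist centre = target − a_3·(cos φ, sin φ) = (-1.5002, 6.0620)
cos θ_2 = (38.9984−7²−2²)/(2·7·2) = -0.5001; θ_2 = -120.0038° (elbow-down)
β = atan2(6.0620,-1.5002) = 103.8999°; ψ = atan2(-1.7320,5.9999) = -16.1018°
θ_1 = β − ψ = 120.0017°
θ_3 = φ − θ_1 − θ_2 = -29.9978° (wrapped to (-180°,180°])

120.002 -120.004 -29.998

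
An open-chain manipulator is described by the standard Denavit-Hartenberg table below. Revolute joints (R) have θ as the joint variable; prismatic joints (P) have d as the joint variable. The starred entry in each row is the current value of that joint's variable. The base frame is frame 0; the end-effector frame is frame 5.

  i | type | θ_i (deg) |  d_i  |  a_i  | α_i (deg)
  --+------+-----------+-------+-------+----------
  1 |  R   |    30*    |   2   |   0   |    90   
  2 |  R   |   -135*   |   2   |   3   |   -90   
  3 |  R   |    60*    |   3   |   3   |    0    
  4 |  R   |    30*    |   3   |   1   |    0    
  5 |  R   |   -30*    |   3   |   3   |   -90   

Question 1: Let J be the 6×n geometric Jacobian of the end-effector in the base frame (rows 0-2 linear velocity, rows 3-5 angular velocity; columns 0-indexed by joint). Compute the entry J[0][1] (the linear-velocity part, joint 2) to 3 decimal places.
axis z_1 = (0.5000,-0.8660,0.0000); lever o_n−o_1 = (-0.2610,4.6946,-10.6066)
cross product → J_v[:, 1] = (9.1856,5.3033,2.1213)
J_ω[:, 1] = z_1
entry J[0][1] = 9.1856

9.186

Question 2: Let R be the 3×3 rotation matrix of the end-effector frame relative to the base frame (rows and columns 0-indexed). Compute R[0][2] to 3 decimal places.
End-effector z-axis (col 2 of R) = (0.2803,0.7392,0.6124)
R[0][2] = 0.2803

0.280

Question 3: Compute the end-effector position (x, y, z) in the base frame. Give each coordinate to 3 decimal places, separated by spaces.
after link 1: o_1 = (0.0000, 0.0000, 2.0000)
after link 2: o_2 = (-0.8371, -2.7927, -0.1213)
after link 3: o_3 = (-1.2176, -0.0124, -3.3033)
after link 4: o_4 = (0.1195, 1.9143, -5.4246)
after link 5: o_5 = (-0.2610, 4.6946, -8.6066)

-0.261 4.695 -8.607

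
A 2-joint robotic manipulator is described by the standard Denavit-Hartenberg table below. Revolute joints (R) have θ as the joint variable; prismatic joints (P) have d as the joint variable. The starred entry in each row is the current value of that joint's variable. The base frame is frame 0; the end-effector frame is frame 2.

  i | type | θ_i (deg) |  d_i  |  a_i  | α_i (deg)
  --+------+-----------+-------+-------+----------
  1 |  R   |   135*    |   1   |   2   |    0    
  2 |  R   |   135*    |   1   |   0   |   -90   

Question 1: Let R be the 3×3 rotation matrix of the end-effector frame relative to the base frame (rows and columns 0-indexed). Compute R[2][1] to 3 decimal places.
-1.000

End-effector y-axis (col 1 of R) = (0.0000,-0.0000,-1.0000)
R[2][1] = -1.0000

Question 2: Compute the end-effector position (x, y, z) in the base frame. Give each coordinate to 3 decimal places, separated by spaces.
-1.414 1.414 2.000

after link 1: o_1 = (-1.4142, 1.4142, 1.0000)
after link 2: o_2 = (-1.4142, 1.4142, 2.0000)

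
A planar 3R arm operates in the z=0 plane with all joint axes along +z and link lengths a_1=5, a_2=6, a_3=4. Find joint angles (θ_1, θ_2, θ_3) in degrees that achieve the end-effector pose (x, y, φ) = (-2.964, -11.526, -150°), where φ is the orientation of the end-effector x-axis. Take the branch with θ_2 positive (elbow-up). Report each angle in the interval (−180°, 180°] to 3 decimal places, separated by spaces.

-120.003 60.006 -90.003

wrist centre = target − a_3·(cos φ, sin φ) = (0.5001, -9.5260)
cos θ_2 = (90.9948−5²−6²)/(2·5·6) = 0.4999; θ_2 = 60.0058° (elbow-up)
β = atan2(-9.5260,0.5001) = -86.9948°; ψ = atan2(5.1965,7.9995) = 33.0077°
θ_1 = β − ψ = -120.0025°
θ_3 = φ − θ_1 − θ_2 = -90.0032° (wrapped to (-180°,180°])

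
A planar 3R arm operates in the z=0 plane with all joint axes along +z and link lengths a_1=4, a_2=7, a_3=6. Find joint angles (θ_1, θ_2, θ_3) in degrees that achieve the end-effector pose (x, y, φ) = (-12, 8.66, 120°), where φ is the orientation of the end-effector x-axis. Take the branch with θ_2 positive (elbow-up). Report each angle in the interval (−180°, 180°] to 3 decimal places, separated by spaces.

120.000 60.002 -60.002

wrist centre = target − a_3·(cos φ, sin φ) = (-9.0000, 3.4638)
cos θ_2 = (92.9982−4²−7²)/(2·4·7) = 0.5000; θ_2 = 60.0021° (elbow-up)
β = atan2(3.4638,-9.0000) = 158.9497°; ψ = atan2(6.0623,7.4998) = 38.9497°
θ_1 = β − ψ = 120.0000°
θ_3 = φ − θ_1 − θ_2 = -60.0021° (wrapped to (-180°,180°])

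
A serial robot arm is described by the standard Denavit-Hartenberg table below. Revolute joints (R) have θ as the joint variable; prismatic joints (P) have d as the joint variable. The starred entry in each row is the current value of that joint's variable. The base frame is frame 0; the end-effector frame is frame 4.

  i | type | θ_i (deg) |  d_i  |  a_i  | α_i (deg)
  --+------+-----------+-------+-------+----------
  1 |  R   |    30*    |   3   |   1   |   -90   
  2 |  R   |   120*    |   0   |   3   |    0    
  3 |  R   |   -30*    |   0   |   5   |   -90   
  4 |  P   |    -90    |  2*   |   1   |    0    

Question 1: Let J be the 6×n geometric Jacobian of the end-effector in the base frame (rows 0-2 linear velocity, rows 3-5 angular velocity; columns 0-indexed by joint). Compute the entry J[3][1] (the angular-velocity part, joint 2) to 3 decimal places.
-0.500

axis z_1 = (-0.5000,0.8660,0.0000); lever o_n−o_1 = (-3.5311,-0.8840,-7.5981)
cross product → J_v[:, 1] = (-6.5801,-3.7990,3.5000)
J_ω[:, 1] = z_1
entry J[3][1] = -0.5000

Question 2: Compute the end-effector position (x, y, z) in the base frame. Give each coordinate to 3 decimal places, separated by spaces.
after link 1: o_1 = (0.8660, 0.5000, 3.0000)
after link 2: o_2 = (-0.4330, -0.2500, 0.4019)
after link 3: o_3 = (-0.4330, -0.2500, -4.5981)
after link 4: o_4 = (-2.6651, -0.3840, -4.5981)

-2.665 -0.384 -4.598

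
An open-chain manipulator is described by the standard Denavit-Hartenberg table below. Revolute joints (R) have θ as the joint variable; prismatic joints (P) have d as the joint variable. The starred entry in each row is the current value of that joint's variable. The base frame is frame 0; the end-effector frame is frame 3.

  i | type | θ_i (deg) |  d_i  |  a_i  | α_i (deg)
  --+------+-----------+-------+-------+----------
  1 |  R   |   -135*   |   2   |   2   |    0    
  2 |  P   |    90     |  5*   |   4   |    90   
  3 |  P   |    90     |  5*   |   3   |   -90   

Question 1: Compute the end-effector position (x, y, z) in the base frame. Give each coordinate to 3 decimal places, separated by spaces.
after link 1: o_1 = (-1.4142, -1.4142, 2.0000)
after link 2: o_2 = (1.4142, -4.2426, 7.0000)
after link 3: o_3 = (-2.1213, -7.7782, 10.0000)

-2.121 -7.778 10.000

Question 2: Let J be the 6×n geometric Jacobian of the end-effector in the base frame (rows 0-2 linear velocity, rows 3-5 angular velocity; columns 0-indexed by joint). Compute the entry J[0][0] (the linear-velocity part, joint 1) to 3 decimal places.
axis z_0 = ẑ; lever o_n−o_0 = (-2.1213,-7.7782,10.0000)
cross product → J_v[:, 0] = (7.7782,-2.1213,0.0000)
J_ω[:, 0] = z_0
entry J[0][0] = 7.7782

7.778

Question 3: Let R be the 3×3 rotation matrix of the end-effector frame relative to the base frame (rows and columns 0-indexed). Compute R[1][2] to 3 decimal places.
End-effector z-axis (col 2 of R) = (-0.7071,0.7071,0.0000)
R[1][2] = 0.7071

0.707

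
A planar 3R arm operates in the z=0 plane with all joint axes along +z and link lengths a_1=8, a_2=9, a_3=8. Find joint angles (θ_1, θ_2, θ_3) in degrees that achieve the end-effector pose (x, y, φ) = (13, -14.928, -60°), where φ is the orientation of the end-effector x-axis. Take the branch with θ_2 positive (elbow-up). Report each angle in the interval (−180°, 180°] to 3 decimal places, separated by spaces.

-90.000 90.001 -60.001

wrist centre = target − a_3·(cos φ, sin φ) = (9.0000, -7.9998)
cos θ_2 = (144.9967−8²−9²)/(2·8·9) = -0.0000; θ_2 = 90.0013° (elbow-up)
β = atan2(-7.9998,9.0000) = -41.6328°; ψ = atan2(9.0000,7.9998) = 48.3672°
θ_1 = β − ψ = -90.0000°
θ_3 = φ − θ_1 − θ_2 = -60.0013° (wrapped to (-180°,180°])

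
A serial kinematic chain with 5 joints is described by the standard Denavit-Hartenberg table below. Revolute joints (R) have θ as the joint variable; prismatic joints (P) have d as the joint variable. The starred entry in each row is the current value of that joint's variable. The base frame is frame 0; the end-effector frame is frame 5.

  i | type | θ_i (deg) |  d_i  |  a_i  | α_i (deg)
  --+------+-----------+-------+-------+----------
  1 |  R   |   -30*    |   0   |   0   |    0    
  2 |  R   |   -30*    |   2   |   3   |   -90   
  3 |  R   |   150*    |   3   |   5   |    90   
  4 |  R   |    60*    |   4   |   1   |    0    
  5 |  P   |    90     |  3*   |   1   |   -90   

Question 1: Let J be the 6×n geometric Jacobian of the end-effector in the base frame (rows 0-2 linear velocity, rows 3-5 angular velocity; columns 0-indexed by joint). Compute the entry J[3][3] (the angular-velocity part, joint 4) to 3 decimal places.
axis z_3 = (0.2500,-0.4330,-0.8660); lever o_n−o_3 = (3.0915,-2.6226,-5.8792)
cross product → J_v[:, 3] = (0.2745,-1.2075,0.6830)
J_ω[:, 3] = z_3
entry J[3][3] = 0.2500

0.250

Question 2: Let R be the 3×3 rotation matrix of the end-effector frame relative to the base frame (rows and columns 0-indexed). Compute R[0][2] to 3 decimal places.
-0.533

End-effector z-axis (col 2 of R) = (-0.5335,-0.8080,0.2500)
R[0][2] = -0.5335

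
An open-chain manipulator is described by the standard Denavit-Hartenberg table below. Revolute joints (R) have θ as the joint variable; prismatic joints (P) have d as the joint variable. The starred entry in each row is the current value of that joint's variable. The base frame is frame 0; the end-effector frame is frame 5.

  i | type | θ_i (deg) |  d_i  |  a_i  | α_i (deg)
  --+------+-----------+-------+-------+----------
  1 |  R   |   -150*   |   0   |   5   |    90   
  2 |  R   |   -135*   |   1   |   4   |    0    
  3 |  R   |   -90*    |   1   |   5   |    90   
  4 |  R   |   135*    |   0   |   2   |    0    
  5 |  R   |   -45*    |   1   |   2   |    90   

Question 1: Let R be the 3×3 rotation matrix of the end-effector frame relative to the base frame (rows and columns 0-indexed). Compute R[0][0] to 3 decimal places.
-0.500

End-effector x-axis (col 0 of R) = (-0.5000,0.8660,0.0000)
R[0][0] = -0.5000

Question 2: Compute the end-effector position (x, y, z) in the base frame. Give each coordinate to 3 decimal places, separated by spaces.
after link 1: o_1 = (-4.3301, -2.5000, 0.0000)
after link 2: o_2 = (-2.3806, -0.2198, -2.8284)
after link 3: o_3 = (0.1812, 2.4140, 0.7071)
after link 4: o_4 = (-1.3919, 3.1388, -0.2929)
after link 5: o_5 = (-3.0043, 4.5173, 0.4142)

-3.004 4.517 0.414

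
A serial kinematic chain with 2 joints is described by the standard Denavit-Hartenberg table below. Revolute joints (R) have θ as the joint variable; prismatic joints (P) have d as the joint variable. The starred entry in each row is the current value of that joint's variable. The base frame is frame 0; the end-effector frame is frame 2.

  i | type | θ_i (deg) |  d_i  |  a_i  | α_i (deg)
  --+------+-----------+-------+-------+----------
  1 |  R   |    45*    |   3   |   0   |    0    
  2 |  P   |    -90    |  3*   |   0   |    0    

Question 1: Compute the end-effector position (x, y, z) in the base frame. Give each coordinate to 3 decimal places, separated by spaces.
after link 1: o_1 = (0.0000, 0.0000, 3.0000)
after link 2: o_2 = (0.0000, 0.0000, 6.0000)

0.000 0.000 6.000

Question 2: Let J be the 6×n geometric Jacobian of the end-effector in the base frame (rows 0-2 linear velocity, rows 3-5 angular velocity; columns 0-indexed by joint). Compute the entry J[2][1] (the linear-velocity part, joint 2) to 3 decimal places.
1.000

prismatic axis z_1 = (0.0000,0.0000,1.0000)
J_v[:, 1] = z_1; J_ω[:, 1] = (0,0,0)
entry J[2][1] = 1.0000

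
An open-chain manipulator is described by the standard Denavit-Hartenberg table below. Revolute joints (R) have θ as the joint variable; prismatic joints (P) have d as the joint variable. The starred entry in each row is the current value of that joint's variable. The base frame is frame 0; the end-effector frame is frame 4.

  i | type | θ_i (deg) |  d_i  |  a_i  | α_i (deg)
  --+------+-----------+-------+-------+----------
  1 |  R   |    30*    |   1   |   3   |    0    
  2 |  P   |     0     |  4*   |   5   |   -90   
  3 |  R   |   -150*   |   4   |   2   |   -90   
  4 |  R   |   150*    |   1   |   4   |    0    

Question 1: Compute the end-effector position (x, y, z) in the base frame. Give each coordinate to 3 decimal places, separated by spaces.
7.459 6.616 5.134

after link 1: o_1 = (2.5981, 1.5000, 1.0000)
after link 2: o_2 = (6.9282, 4.0000, 5.0000)
after link 3: o_3 = (3.4282, 6.5981, 6.0000)
after link 4: o_4 = (7.4593, 6.6160, 5.1340)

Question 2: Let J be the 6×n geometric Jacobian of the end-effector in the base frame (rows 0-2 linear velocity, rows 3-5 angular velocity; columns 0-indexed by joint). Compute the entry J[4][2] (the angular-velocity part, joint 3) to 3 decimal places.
0.866

axis z_2 = (-0.5000,0.8660,0.0000); lever o_n−o_2 = (0.5311,2.6160,0.1340)
cross product → J_v[:, 2] = (0.1160,0.0670,-1.7679)
J_ω[:, 2] = z_2
entry J[4][2] = 0.8660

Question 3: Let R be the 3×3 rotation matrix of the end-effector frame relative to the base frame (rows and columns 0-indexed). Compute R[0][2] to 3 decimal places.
0.433

End-effector z-axis (col 2 of R) = (0.4330,0.2500,0.8660)
R[0][2] = 0.4330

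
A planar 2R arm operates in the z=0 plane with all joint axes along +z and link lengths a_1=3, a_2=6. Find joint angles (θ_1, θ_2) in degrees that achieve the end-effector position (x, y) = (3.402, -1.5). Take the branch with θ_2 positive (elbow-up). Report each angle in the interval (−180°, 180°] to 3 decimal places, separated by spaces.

-149.997 149.998

cos θ_2 = (13.8236−3²−6²)/(2·3·6) = -0.8660; θ_2 = 149.9983° (elbow-up)
β = atan2(-1.5000,3.4020) = -23.7935°; ψ = atan2(3.0001,-2.1961) = 126.2036°
θ_1 = β − ψ = -149.9971°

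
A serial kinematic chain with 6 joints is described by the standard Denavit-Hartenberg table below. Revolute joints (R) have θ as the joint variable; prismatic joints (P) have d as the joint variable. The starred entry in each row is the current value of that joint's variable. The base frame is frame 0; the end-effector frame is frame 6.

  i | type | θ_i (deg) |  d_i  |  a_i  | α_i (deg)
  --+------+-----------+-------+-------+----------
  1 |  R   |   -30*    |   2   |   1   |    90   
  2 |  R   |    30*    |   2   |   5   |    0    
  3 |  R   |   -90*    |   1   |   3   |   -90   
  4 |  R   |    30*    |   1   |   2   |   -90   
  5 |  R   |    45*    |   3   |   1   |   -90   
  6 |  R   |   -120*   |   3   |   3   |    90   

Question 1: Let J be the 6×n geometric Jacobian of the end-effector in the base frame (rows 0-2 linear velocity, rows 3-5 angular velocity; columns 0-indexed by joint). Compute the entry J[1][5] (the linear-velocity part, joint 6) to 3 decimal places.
axis z_5 = (-0.9723,0.1531,0.1768); lever o_n−o_5 = (-2.2217,2.0437,2.9812)
cross product → J_v[:, 5] = (0.0951,2.5057,-1.6469)
J_ω[:, 5] = z_5
entry J[1][5] = 2.5057

2.506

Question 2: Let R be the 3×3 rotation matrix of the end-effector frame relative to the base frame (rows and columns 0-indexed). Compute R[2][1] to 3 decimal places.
0.177

End-effector y-axis (col 1 of R) = (-0.9723,0.1531,0.1768)
R[2][1] = 0.1768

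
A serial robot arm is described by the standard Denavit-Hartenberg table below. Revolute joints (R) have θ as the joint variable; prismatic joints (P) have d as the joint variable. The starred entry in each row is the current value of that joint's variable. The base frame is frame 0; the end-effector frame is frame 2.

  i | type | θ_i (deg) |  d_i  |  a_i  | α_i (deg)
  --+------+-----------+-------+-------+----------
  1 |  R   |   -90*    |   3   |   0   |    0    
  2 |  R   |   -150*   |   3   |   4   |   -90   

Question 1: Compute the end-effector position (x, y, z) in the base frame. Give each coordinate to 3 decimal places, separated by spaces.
-2.000 3.464 6.000

after link 1: o_1 = (0.0000, 0.0000, 3.0000)
after link 2: o_2 = (-2.0000, 3.4641, 6.0000)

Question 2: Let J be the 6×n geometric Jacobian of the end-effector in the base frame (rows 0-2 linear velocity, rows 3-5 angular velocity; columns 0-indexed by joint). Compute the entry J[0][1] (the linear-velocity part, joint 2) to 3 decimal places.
axis z_1 = (0.0000,0.0000,1.0000); lever o_n−o_1 = (-2.0000,3.4641,3.0000)
cross product → J_v[:, 1] = (-3.4641,-2.0000,0.0000)
J_ω[:, 1] = z_1
entry J[0][1] = -3.4641

-3.464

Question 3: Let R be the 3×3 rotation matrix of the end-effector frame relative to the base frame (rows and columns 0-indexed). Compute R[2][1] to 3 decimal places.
-1.000

End-effector y-axis (col 1 of R) = (-0.0000,-0.0000,-1.0000)
R[2][1] = -1.0000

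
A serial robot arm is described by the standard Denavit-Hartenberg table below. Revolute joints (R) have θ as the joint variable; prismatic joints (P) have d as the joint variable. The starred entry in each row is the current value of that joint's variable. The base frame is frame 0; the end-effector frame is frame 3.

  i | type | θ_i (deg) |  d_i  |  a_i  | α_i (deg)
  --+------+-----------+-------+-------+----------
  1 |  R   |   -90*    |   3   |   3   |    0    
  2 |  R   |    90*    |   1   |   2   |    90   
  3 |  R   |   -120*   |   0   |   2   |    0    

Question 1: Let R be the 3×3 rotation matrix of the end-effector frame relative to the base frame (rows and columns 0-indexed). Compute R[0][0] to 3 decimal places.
-0.500

End-effector x-axis (col 0 of R) = (-0.5000,-0.0000,-0.8660)
R[0][0] = -0.5000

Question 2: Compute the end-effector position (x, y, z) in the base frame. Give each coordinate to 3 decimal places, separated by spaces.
after link 1: o_1 = (0.0000, -3.0000, 3.0000)
after link 2: o_2 = (2.0000, -3.0000, 4.0000)
after link 3: o_3 = (1.0000, -3.0000, 2.2679)

1.000 -3.000 2.268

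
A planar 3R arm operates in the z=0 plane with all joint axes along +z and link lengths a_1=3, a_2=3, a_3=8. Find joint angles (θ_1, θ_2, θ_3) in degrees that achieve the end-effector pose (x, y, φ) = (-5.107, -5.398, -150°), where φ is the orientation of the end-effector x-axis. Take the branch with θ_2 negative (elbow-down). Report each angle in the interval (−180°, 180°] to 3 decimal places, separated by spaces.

29.991 -135.004 -44.987

wrist centre = target − a_3·(cos φ, sin φ) = (1.8212, -1.3980)
cos θ_2 = (5.2712−3²−3²)/(2·3·3) = -0.7072; θ_2 = -135.0040° (elbow-down)
β = atan2(-1.3980,1.8212) = -37.5107°; ψ = atan2(-2.1212,0.8785) = -67.5020°
θ_1 = β − ψ = 29.9913°
θ_3 = φ − θ_1 − θ_2 = -44.9873° (wrapped to (-180°,180°])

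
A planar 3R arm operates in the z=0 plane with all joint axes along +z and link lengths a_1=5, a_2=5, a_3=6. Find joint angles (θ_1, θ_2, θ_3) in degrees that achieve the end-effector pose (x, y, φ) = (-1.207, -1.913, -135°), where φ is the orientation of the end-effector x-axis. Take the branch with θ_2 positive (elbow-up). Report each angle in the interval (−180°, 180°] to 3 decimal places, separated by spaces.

-29.998 135.004 119.994

wrist centre = target − a_3·(cos φ, sin φ) = (3.0356, 2.3296)
cos θ_2 = (14.6423−5²−5²)/(2·5·5) = -0.7072; θ_2 = 135.0038° (elbow-up)
β = atan2(2.3296,3.0356) = 37.5037°; ψ = atan2(3.5353,1.4642) = 67.5019°
θ_1 = β − ψ = -29.9982°
θ_3 = φ − θ_1 − θ_2 = 119.9944° (wrapped to (-180°,180°])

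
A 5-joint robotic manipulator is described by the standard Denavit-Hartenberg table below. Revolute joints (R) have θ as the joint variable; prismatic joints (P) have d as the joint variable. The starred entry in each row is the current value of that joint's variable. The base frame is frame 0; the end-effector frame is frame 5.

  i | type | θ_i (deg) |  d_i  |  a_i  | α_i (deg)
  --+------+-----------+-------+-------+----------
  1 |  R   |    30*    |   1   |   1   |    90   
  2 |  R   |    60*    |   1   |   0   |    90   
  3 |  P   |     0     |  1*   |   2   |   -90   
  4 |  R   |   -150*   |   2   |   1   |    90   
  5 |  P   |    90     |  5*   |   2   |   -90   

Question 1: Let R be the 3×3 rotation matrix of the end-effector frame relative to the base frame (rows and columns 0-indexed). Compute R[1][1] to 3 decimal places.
0.500

End-effector y-axis (col 1 of R) = (0.8660,0.5000,-0.0000)
R[1][1] = 0.5000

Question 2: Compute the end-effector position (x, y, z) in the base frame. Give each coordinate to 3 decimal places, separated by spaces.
0.652 -5.397 1.232

after link 1: o_1 = (0.8660, 0.5000, 1.0000)
after link 2: o_2 = (1.3660, -0.3660, 1.0000)
after link 3: o_3 = (2.9821, 0.5670, 2.2321)
after link 4: o_4 = (3.9821, -1.1651, 1.2321)
after link 5: o_5 = (0.6519, -5.3971, 1.2321)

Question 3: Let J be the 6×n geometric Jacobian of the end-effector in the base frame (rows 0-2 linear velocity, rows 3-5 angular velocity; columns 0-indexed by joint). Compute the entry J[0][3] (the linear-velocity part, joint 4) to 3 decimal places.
axis z_3 = (0.5000,-0.8660,0.0000); lever o_n−o_3 = (-2.3301,-5.9641,-1.0000)
cross product → J_v[:, 3] = (0.8660,0.5000,-5.0000)
J_ω[:, 3] = z_3
entry J[0][3] = 0.8660

0.866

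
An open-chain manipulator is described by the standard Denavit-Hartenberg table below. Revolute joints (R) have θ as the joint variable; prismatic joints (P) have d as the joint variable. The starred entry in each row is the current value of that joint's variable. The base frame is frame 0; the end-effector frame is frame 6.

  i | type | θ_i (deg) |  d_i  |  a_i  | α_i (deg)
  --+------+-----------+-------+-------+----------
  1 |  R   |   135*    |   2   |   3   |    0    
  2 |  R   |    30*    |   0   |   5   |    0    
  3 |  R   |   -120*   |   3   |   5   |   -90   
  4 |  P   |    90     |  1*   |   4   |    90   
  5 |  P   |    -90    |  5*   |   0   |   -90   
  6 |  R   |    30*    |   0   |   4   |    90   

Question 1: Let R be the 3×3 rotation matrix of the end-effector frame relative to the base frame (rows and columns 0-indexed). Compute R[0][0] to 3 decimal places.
0.259

End-effector x-axis (col 0 of R) = (0.2588,-0.9659,-0.0000)
R[0][0] = 0.2588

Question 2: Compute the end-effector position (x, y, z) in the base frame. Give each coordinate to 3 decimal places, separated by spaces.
after link 1: o_1 = (-2.1213, 2.1213, 2.0000)
after link 2: o_2 = (-6.9509, 3.4154, 2.0000)
after link 3: o_3 = (-3.4154, 6.9509, 5.0000)
after link 4: o_4 = (-4.1225, 7.6581, 1.0000)
after link 5: o_5 = (-0.5870, 11.1936, 1.0000)
after link 6: o_6 = (0.4483, 7.3299, 1.0000)

0.448 7.330 1.000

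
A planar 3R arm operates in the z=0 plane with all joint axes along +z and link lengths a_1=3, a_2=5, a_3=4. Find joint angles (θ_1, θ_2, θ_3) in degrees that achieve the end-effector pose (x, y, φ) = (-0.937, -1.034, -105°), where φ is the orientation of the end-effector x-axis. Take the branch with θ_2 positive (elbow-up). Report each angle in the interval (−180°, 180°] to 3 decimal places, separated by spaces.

wrist centre = target − a_3·(cos φ, sin φ) = (0.0983, 2.8297)
cos θ_2 = (8.0169−3²−5²)/(2·3·5) = -0.8661; θ_2 = 150.0090° (elbow-up)
β = atan2(2.8297,0.0983) = 88.0109°; ψ = atan2(2.4993,-1.3305) = 118.0287°
θ_1 = β − ψ = -30.0178°
θ_3 = φ − θ_1 − θ_2 = 135.0088° (wrapped to (-180°,180°])

-30.018 150.009 135.009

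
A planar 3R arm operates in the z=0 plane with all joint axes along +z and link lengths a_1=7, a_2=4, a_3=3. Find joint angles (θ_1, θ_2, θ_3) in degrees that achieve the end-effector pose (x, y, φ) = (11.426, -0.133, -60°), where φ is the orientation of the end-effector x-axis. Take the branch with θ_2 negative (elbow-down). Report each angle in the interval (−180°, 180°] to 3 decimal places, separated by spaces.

30.000 -44.994 -45.006

wrist centre = target − a_3·(cos φ, sin φ) = (9.9260, 2.4651)
cos θ_2 = (104.6021−7²−4²)/(2·7·4) = 0.7072; θ_2 = -44.9941° (elbow-down)
β = atan2(2.4651,9.9260) = 13.9470°; ψ = atan2(-2.8281,9.8287) = -16.0527°
θ_1 = β − ψ = 29.9997°
θ_3 = φ − θ_1 − θ_2 = -45.0057° (wrapped to (-180°,180°])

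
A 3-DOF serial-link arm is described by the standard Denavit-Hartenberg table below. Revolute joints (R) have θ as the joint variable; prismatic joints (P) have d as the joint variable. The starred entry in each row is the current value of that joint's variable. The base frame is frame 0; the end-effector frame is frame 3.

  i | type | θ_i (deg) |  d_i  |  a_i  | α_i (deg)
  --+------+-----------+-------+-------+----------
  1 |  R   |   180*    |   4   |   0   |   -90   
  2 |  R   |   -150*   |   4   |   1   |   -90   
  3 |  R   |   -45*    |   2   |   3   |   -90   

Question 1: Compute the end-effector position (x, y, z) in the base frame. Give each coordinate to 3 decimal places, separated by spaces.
after link 1: o_1 = (0.0000, 0.0000, 4.0000)
after link 2: o_2 = (0.8660, -4.0000, 4.5000)
after link 3: o_3 = (1.7031, -6.1213, 7.2927)

1.703 -6.121 7.293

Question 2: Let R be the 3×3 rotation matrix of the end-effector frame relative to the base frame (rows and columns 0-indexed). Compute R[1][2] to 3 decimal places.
0.707

End-effector z-axis (col 2 of R) = (0.6124,0.7071,0.3536)
R[1][2] = 0.7071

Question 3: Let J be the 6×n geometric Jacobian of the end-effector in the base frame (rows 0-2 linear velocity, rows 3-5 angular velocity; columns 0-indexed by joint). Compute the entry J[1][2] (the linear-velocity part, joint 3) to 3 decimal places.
2.121

axis z_2 = (-0.5000,0.0000,0.8660); lever o_n−o_2 = (0.8371,-2.1213,2.7927)
cross product → J_v[:, 2] = (1.8371,2.1213,1.0607)
J_ω[:, 2] = z_2
entry J[1][2] = 2.1213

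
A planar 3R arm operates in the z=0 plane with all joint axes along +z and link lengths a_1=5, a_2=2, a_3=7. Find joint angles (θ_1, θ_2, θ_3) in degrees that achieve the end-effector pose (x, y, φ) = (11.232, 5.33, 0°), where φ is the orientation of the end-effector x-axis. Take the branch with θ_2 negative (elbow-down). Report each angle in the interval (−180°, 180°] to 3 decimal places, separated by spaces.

wrist centre = target − a_3·(cos φ, sin φ) = (4.2320, 5.3300)
cos θ_2 = (46.3187−5²−2²)/(2·5·2) = 0.8659; θ_2 = -30.0102° (elbow-down)
β = atan2(5.3300,4.2320) = 51.5506°; ψ = atan2(-1.0003,6.7319) = -8.4519°
θ_1 = β − ψ = 60.0025°
θ_3 = φ − θ_1 − θ_2 = -29.9922° (wrapped to (-180°,180°])

60.002 -30.010 -29.992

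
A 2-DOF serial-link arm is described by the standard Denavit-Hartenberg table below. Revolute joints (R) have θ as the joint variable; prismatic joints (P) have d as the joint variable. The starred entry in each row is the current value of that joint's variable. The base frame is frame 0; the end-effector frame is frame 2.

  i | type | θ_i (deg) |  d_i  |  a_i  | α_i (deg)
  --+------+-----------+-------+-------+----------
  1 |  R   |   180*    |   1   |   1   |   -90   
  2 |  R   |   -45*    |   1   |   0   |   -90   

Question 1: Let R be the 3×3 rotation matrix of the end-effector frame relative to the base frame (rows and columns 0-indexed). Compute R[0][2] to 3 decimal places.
End-effector z-axis (col 2 of R) = (-0.7071,-0.0000,-0.7071)
R[0][2] = -0.7071

-0.707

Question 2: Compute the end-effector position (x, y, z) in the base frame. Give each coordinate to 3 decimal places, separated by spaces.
-1.000 -1.000 1.000

after link 1: o_1 = (-1.0000, 0.0000, 1.0000)
after link 2: o_2 = (-1.0000, -1.0000, 1.0000)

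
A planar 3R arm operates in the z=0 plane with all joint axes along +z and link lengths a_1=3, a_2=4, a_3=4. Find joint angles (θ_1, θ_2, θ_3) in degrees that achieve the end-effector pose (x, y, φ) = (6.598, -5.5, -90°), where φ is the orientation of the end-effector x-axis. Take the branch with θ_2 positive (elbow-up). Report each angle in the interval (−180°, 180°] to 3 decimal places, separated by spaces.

-30.003 30.005 -90.002

wrist centre = target − a_3·(cos φ, sin φ) = (6.5980, -1.5000)
cos θ_2 = (45.7836−3²−4²)/(2·3·4) = 0.8660; θ_2 = 30.0048° (elbow-up)
β = atan2(-1.5000,6.5980) = -12.8080°; ψ = atan2(2.0003,6.4639) = 17.1949°
θ_1 = β − ψ = -30.0029°
θ_3 = φ − θ_1 − θ_2 = -90.0019° (wrapped to (-180°,180°])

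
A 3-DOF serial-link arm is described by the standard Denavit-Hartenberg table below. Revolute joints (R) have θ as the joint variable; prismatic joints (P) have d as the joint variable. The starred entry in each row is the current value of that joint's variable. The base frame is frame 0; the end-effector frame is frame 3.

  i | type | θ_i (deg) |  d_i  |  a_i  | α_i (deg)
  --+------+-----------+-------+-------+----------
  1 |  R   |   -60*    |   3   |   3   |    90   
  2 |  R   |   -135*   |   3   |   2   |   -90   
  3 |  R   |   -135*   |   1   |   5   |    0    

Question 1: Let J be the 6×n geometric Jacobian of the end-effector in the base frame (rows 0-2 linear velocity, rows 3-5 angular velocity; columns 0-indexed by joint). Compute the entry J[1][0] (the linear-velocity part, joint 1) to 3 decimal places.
-3.263

axis z_0 = ẑ; lever o_n−o_0 = (-3.2635,-7.4185,3.3787)
cross product → J_v[:, 0] = (7.4185,-3.2635,0.0000)
J_ω[:, 0] = z_0
entry J[1][0] = -3.2635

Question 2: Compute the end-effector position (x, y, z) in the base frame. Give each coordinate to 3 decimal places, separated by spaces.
after link 1: o_1 = (1.5000, -2.5981, 3.0000)
after link 2: o_2 = (-1.8052, -2.8733, 1.5858)
after link 3: o_3 = (-3.2635, -7.4185, 3.3787)

-3.263 -7.419 3.379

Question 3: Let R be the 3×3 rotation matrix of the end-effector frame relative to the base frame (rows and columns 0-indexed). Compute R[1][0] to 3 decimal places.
End-effector x-axis (col 0 of R) = (-0.3624,-0.7866,0.5000)
R[1][0] = -0.7866

-0.787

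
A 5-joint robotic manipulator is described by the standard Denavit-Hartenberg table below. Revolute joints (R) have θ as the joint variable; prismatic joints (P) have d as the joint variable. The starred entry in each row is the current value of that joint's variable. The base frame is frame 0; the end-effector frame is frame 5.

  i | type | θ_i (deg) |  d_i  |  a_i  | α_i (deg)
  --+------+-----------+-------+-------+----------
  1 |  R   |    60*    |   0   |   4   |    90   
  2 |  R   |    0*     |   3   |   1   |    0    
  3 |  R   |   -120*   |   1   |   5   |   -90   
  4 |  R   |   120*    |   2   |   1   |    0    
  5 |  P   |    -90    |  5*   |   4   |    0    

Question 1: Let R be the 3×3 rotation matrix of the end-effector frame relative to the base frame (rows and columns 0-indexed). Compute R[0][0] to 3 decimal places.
End-effector x-axis (col 0 of R) = (-0.6495,-0.1250,-0.7500)
R[0][0] = -0.6495

-0.650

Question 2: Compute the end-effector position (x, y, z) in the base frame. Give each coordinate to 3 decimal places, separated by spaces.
4.522 5.565 -10.397

after link 1: o_1 = (2.0000, 3.4641, 0.0000)
after link 2: o_2 = (5.0981, 2.8301, 0.0000)
after link 3: o_3 = (4.7141, 0.1651, -4.3301)
after link 4: o_4 = (4.9551, 2.3146, -4.8971)
after link 5: o_5 = (4.5221, 5.5646, -10.3971)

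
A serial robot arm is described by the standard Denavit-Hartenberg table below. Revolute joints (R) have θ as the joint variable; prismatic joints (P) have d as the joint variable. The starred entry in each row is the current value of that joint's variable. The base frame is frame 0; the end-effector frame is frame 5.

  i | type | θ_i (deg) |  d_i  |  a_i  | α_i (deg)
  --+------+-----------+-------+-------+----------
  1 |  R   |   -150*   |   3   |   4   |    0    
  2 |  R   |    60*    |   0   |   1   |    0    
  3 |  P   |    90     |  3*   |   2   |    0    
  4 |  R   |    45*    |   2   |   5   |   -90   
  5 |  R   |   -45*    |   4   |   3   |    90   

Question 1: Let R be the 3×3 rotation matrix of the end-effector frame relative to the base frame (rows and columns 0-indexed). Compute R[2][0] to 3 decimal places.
0.707

End-effector x-axis (col 0 of R) = (0.5000,0.5000,0.7071)
R[2][0] = 0.7071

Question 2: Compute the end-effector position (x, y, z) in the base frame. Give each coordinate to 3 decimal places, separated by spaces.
after link 1: o_1 = (-3.4641, -2.0000, 3.0000)
after link 2: o_2 = (-3.4641, -3.0000, 3.0000)
after link 3: o_3 = (-1.4641, -3.0000, 6.0000)
after link 4: o_4 = (2.0714, 0.5355, 8.0000)
after link 5: o_5 = (0.7430, 4.8640, 10.1213)

0.743 4.864 10.121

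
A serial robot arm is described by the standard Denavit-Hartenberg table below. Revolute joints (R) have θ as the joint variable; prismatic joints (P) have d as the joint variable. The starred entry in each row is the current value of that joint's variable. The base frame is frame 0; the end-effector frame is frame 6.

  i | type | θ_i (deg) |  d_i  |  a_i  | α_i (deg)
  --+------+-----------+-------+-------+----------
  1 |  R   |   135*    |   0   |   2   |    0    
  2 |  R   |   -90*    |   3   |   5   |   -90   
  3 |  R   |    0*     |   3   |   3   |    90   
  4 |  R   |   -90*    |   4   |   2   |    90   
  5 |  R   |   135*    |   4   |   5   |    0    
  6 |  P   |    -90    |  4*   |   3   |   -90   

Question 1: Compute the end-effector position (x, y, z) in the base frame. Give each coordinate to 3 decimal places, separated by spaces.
-3.121 3.121 12.657

after link 1: o_1 = (-1.4142, 1.4142, 0.0000)
after link 2: o_2 = (2.1213, 4.9497, 3.0000)
after link 3: o_3 = (2.1213, 9.1924, 3.0000)
after link 4: o_4 = (3.5355, 7.7782, 7.0000)
after link 5: o_5 = (-1.7929, 7.4497, 10.5355)
after link 6: o_6 = (-3.1213, 3.1213, 12.6569)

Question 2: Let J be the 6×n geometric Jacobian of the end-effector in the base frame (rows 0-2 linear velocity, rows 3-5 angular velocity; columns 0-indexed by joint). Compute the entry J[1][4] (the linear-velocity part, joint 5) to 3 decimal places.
4.000

axis z_4 = (-0.7071,-0.7071,0.0000); lever o_n−o_4 = (-6.6569,-4.6569,5.6569)
cross product → J_v[:, 4] = (-4.0000,4.0000,-1.4142)
J_ω[:, 4] = z_4
entry J[1][4] = 4.0000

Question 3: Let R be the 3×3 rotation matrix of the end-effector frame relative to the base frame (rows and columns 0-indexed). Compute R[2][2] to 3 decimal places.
End-effector z-axis (col 2 of R) = (-0.5000,0.5000,0.7071)
R[2][2] = 0.7071

0.707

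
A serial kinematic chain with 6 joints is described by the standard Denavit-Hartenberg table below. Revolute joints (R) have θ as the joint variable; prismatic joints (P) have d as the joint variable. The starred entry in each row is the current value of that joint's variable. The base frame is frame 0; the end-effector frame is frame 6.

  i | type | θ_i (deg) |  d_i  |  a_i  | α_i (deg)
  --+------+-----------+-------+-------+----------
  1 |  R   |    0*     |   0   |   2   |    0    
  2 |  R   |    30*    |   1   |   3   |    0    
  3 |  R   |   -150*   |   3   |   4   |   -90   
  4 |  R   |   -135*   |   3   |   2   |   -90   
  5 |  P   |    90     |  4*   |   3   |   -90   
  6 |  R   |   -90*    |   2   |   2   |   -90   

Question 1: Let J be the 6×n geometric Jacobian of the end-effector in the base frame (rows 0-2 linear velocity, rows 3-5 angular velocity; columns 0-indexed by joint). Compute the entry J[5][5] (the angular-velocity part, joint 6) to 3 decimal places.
axis z_5 = (-0.3536,-0.6124,-0.7071); lever o_n−o_5 = (-1.4142,-2.4495,0.0000)
cross product → J_v[:, 5] = (-1.7321,1.0000,-0.0000)
J_ω[:, 5] = z_5
entry J[5][5] = -0.7071

-0.707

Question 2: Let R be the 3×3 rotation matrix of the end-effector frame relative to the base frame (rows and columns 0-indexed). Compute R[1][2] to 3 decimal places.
End-effector z-axis (col 2 of R) = (-0.8660,0.5000,-0.0000)
R[1][2] = 0.5000

0.500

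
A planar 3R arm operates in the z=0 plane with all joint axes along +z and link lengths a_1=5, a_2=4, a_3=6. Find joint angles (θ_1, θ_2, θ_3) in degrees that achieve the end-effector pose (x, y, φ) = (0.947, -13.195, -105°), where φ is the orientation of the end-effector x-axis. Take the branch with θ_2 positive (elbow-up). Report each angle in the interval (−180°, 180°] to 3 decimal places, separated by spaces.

-97.661 59.998 -67.337

wrist centre = target − a_3·(cos φ, sin φ) = (2.4999, -7.3994)
cos θ_2 = (61.0014−5²−4²)/(2·5·4) = 0.5000; θ_2 = 59.9978° (elbow-up)
β = atan2(-7.3994,2.4999) = -71.3324°; ψ = atan2(3.4640,7.0001) = 26.3285°
θ_1 = β − ψ = -97.6609°
θ_3 = φ − θ_1 − θ_2 = -67.3368° (wrapped to (-180°,180°])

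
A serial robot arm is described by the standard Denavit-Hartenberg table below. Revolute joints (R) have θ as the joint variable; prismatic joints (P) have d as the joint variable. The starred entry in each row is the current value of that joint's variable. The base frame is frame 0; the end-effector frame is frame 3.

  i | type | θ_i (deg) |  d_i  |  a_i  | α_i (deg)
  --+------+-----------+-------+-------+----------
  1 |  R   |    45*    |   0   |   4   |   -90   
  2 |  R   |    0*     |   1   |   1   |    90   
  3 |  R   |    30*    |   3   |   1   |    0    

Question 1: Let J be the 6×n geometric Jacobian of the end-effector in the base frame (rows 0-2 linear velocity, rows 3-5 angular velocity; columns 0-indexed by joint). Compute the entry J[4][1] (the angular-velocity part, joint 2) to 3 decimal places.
0.707

axis z_1 = (-0.7071,0.7071,0.0000); lever o_n−o_1 = (0.2588,2.3801,3.0000)
cross product → J_v[:, 1] = (2.1213,2.1213,-1.8660)
J_ω[:, 1] = z_1
entry J[4][1] = 0.7071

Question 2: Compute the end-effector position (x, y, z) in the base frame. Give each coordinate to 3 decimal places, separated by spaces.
3.087 5.209 3.000

after link 1: o_1 = (2.8284, 2.8284, 0.0000)
after link 2: o_2 = (2.8284, 4.2426, 0.0000)
after link 3: o_3 = (3.0872, 5.2086, 3.0000)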